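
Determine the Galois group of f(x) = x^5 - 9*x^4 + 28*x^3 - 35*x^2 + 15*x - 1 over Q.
5T1: C_5

The polynomial f is an irreducible quintic over Q, so G = Gal(f/Q) is a transitive subgroup of S_5: one of C_5 (5T1, order 5), D_5 (5T2, order 10), F_20 (5T3, order 20), A_5 (5T4, order 60) or S_5 (5T5, order 120). The discriminant of f is 14641 = 121^2, a perfect square, so G is contained in A_5. The transitive groups of degree 5 contained in A_5 are: C_5 (5T1, order 5), D_5 (5T2, order 10), A_5 (5T4, order 60). By Dedekind's theorem, for a prime p not dividing disc(f) the degrees of the irreducible factors of f mod p form the cycle type of an element of G. Factoring f modulo the 14 such primes p <= 47 (skipping 11, which divides the discriminant), each new pattern first appears at: mod 2: f = (x^5 + x^4 + x^2 + x + 1), pattern 5; mod 23: f = (x + 7)(x + 10)(x + 11)(x + 15)(x + 17), pattern 1+1+1+1+1. No other pattern occurs in this range, so the set of observed cycle types is {5, 1+1+1+1+1}. The candidates containing elements of all these cycle types are C_5 (5T1) of order 5, D_5 (5T2) of order 10, A_5 (5T4) of order 60; the others are excluded. The observed types are precisely the cycle types that occur in C_5 (5T1). Each of the other remaining candidates has further cycle types, and by the Chebotarev density theorem the matching factorization patterns would occur for a proportion of primes equal to their share of the group: D_5 (5T2) additionally contains elements of type 2+2+1 (5 of its 10 elements, about 50% of primes); A_5 (5T4) additionally contains elements of type 3+1+1, 2+2+1 (35 of its 60 elements, about 58% of primes). None of the 14 primes tested shows any such pattern (for each of these groups the chance of that is below 10^-4), which rules them out. Hence G = C_5 (5T1), of order 5.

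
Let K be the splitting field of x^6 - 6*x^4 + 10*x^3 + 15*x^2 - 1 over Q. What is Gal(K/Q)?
The polynomial f is an irreducible sextic over Q, so G = Gal(f/Q) is one of the 16 transitive subgroups 6T1, ..., 6T16 of S_6. The discriminant of f is -11156429376, which is not a perfect square, so G is not contained in A_6. The transitive groups of degree 6 not contained in A_6 are: C_6 (6T1, order 6), S_3 (6T2, order 6), D_6 (6T3, order 12), C_3 x S_3 (6T5, order 18), A_4 x C_2 (6T6, order 24), S_4 (6T8, order 24), S_3 x S_3 (6T9, order 36), S_4 x C_2 (6T11, order 48), (S_3 x S_3) : C_2 (6T13, order 72), PGL(2,5) (6T14, order 120), S_6 (6T16, order 720). By Dedekind's theorem, for a prime p not dividing disc(f) the degrees of the irreducible factors of f mod p form the cycle type of an element of G. Factoring f modulo the 33 such primes p <= 149 (skipping 2, 3, which divide the discriminant), each new pattern first appears at: mod 5: f = (x^3 + 2x^2 + 4x + 4)(x^3 + 3x^2 + 4x + 1), pattern 3+3; mod 7: f = (x^6 + x^4 + 3x^3 + x^2 + 6), pattern 6; mod 17: f = (x + 4)(x + 5)(x^2 + 11x + 12)(x^2 + 14x + 8), pattern 2+2+1+1; mod 19: f = (x + 6)(x + 12)(x + 15)(x + 18)(x^2 + 6x + 6), pattern 2+1+1+1+1; mod 71: f = (x^2 + 11x + 7)(x^2 + 21x + 11)(x^2 + 39x + 59), pattern 2+2+2. No other pattern occurs in this range, so the set of observed cycle types is {3+3, 6, 2+2+1+1, 2+1+1+1+1, 2+2+2}. The candidates containing elements of all these cycle types are A_4 x C_2 (6T6) of order 24, S_4 x C_2 (6T11) of order 48, (S_3 x S_3) : C_2 (6T13) of order 72, S_6 (6T16) of order 720; the others are excluded. The observed types are precisely the cycle types that occur in A_4 x C_2 (6T6) (apart from the identity). Each of the other remaining candidates has further cycle types, and by the Chebotarev density theorem the matching factorization patterns would occur for a proportion of primes equal to their share of the group: S_4 x C_2 (6T11) additionally contains elements of type 4+2, 4+1+1 (12 of its 48 elements, about 25% of primes); (S_3 x S_3) : C_2 (6T13) additionally contains elements of type 4+2, 3+2+1, 3+1+1+1 (34 of its 72 elements, about 47% of primes); S_6 (6T16) additionally contains elements of type 5+1, 4+2, 4+1+1, 3+2+1, 3+1+1+1 (484 of its 720 elements, about 67% of primes). None of the 33 primes tested shows any such pattern (for each of these groups the chance of that is below 10^-4), which rules them out. Hence G = A_4 x C_2 (6T6), of order 24.

A_4 x C_2 (order 24)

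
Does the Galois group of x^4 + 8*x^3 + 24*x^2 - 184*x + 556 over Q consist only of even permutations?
Yes

The polynomial is irreducible of degree 4 over Q. Its discriminant is 176319369216 = 419904^2, a perfect square. A Galois group lies in the alternating group exactly when the discriminant is a square in Q, so the Galois group (A_4) is contained in A_4.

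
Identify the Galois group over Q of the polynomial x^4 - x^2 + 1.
The polynomial is an irreducible quartic over Q and its discriminant is 144 = 12^2, a perfect square, so the Galois group is contained in A_4. The resolvent cubic y^3 + y^2 - 4*y - 4 splits completely over Q, which gives the Klein four-group V_4.

V_4, the Klein four-group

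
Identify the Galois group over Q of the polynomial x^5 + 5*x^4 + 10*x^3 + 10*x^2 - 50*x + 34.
The polynomial f is an irreducible quintic over Q, so G = Gal(f/Q) is a transitive subgroup of S_5: one of C_5 (5T1, order 5), D_5 (5T2, order 10), F_20 (5T3, order 20), A_5 (5T4, order 60) or S_5 (5T5, order 120). The discriminant of f is 58564000000 = 242000^2, a perfect square, so G is contained in A_5. The transitive groups of degree 5 contained in A_5 are: C_5 (5T1, order 5), D_5 (5T2, order 10), A_5 (5T4, order 60). By Dedekind's theorem, for a prime p not dividing disc(f) the degrees of the irreducible factors of f mod p form the cycle type of an element of G. Factoring f modulo the 3 such primes p <= 13 (skipping 2, 5, 11, which divide the discriminant), each new pattern first appears at: mod 3: f = (x^5 + 2x^4 + x^3 + x^2 + x + 1), pattern 5; mod 13: f = (x + 7)(x + 9)(x^3 + 2x^2 + 6x + 9), pattern 3+1+1. No other pattern occurs in this range, so the set of observed cycle types is {5, 3+1+1}. Among the candidates above, the only group containing elements of all these cycle types is A_5 (5T4) — each of C_5 (5T1), D_5 (5T2) lacks at least one of them. Hence G = A_5 (5T4), of order 60.

A_5, the alternating group on 5 letters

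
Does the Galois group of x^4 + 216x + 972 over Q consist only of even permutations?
The polynomial is irreducible of degree 4 over Q. Its discriminant is 176319369216 = 419904^2, a perfect square. A Galois group lies in the alternating group exactly when the discriminant is a square in Q, so the Galois group (A_4) is contained in A_4.

Yes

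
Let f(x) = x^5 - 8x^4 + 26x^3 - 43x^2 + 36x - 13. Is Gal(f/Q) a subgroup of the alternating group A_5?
Yes

The polynomial is irreducible of degree 5 over Q. Its discriminant is 2209 = 47^2, a perfect square. A Galois group lies in the alternating group exactly when the discriminant is a square in Q, so the Galois group (D_5) is contained in A_5.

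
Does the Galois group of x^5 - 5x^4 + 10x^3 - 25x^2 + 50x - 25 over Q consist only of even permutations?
No

The polynomial is irreducible of degree 5 over Q. Its discriminant is 158203125, which is not a perfect square. A Galois group lies in the alternating group exactly when the discriminant is a square in Q, so the Galois group (F_20) is not contained in A_5.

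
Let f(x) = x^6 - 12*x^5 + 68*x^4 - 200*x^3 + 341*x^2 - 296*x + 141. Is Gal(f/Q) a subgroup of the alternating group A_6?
The polynomial is irreducible of degree 6 over Q. Its discriminant is -347502390485056, which is not a perfect square. A Galois group lies in the alternating group exactly when the discriminant is a square in Q, so the Galois group (S_4 x C_2) is not contained in A_6.

No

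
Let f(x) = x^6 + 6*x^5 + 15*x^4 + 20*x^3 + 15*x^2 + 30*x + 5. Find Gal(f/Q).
A_6 (also written A6)

The polynomial f is an irreducible sextic over Q, so G = Gal(f/Q) is one of the 16 transitive subgroups 6T1, ..., 6T16 of S_6. The discriminant of f is 746496000000 = 864000^2, a perfect square, so G is contained in A_6. The transitive groups of degree 6 contained in A_6 are: A_4 (6T4, order 12), S_4 (6T7, order 24), (C_3 x C_3) : C_4 (6T10, order 36), PSL(2,5) (6T12, order 60), A_6 (6T15, order 360). By Dedekind's theorem, for a prime p not dividing disc(f) the degrees of the irreducible factors of f mod p form the cycle type of an element of G. Factoring f modulo the 6 such primes p <= 23 (skipping 2, 3, 5, which divide the discriminant), each new pattern first appears at: mod 7: f = (x + 4)(x^5 + 2x^4 + 6x^2 + 5x + 3), pattern 5+1; mod 23: f = (x + 8)(x + 13)(x + 22)(x^3 + 9x^2 + 5x + 13), pattern 3+1+1+1. No other pattern occurs in this range, so the set of observed cycle types is {5+1, 3+1+1+1}. Among the candidates above, the only group containing elements of all these cycle types is A_6 (6T15) — each of A_4 (6T4), S_4 (6T7), (C_3 x C_3) : C_4 (6T10), PSL(2,5) (6T12) lacks at least one of them. Hence G = A_6 (6T15), of order 360.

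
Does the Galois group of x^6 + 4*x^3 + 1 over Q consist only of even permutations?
No

The polynomial is irreducible of degree 6 over Q. Its discriminant is 1259712, which is not a perfect square. A Galois group lies in the alternating group exactly when the discriminant is a square in Q, so the Galois group (D_6) is not contained in A_6.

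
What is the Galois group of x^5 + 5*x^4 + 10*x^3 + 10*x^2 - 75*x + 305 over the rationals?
D_5

The polynomial f is an irreducible quintic over Q, so G = Gal(f/Q) is a transitive subgroup of S_5: one of C_5 (5T1, order 5), D_5 (5T2, order 10), F_20 (5T3, order 20), A_5 (5T4, order 60) or S_5 (5T5, order 120). The discriminant of f is 67108864000000 = 8192000^2, a perfect square, so G is contained in A_5. The transitive groups of degree 5 contained in A_5 are: C_5 (5T1, order 5), D_5 (5T2, order 10), A_5 (5T4, order 60). By Dedekind's theorem, for a prime p not dividing disc(f) the degrees of the irreducible factors of f mod p form the cycle type of an element of G. Factoring f modulo the 23 such primes p <= 97 (skipping 2, 5, which divide the discriminant), each new pattern first appears at: mod 3: f = (x + 1)(x^2 + 1)(x^2 + x + 2), pattern 2+2+1; mod 7: f = (x^5 + 5x^4 + 3x^3 + 3x^2 + 2x + 4), pattern 5. No other pattern occurs in this range, so the set of observed cycle types is {2+2+1, 5}. The candidates containing elements of all these cycle types are D_5 (5T2) of order 10, A_5 (5T4) of order 60; the others are excluded. The observed types are precisely the cycle types that occur in D_5 (5T2) (apart from the identity). Each of the other remaining candidates has further cycle types, and by the Chebotarev density theorem the matching factorization patterns would occur for a proportion of primes equal to their share of the group: A_5 (5T4) additionally contains elements of type 3+1+1 (20 of its 60 elements, about 33% of primes). None of the 23 primes tested shows any such pattern (for each of these groups the chance of that is below 10^-4), which rules them out. Hence G = D_5 (5T2), of order 10.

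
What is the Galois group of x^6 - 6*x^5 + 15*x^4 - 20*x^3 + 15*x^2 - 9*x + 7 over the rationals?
The polynomial f is an irreducible sextic over Q, so G = Gal(f/Q) is one of the 16 transitive subgroups 6T1, ..., 6T16 of S_6. The discriminant of f is -9059283, which is not a perfect square, so G is not contained in A_6. The transitive groups of degree 6 not contained in A_6 are: C_6 (6T1, order 6), S_3 (6T2, order 6), D_6 (6T3, order 12), C_3 x S_3 (6T5, order 18), A_4 x C_2 (6T6, order 24), S_4 (6T8, order 24), S_3 x S_3 (6T9, order 36), S_4 x C_2 (6T11, order 48), (S_3 x S_3) : C_2 (6T13, order 72), PGL(2,5) (6T14, order 120), S_6 (6T16, order 720). By Dedekind's theorem, for a prime p not dividing disc(f) the degrees of the irreducible factors of f mod p form the cycle type of an element of G. Factoring f modulo the 28 such primes p <= 127 (skipping 3, 17, 43, which divide the discriminant), each new pattern first appears at: mod 2: f = (x^6 + x^4 + x^2 + x + 1), pattern 6; mod 7: f = (x)(x^2 + 2x + 3)(x^3 + 6x^2 + 4), pattern 3+2+1; mod 11: f = (x^2 + 7x + 5)(x^4 + 9x^3 + 2x^2 + 9x + 8), pattern 4+2; mod 13: f = (x + 2)(x + 7)(x^2 + x + 4)(x^2 + 10x + 5), pattern 2+2+1+1; mod 61: f = (x + 39)(x + 50)(x + 56)(x + 58)(x^2 + 35x + 14), pattern 2+1+1+1+1; mod 97: f = (x + 47)(x + 84)(x + 86)(x^3 + 68x^2 + 18x + 73), pattern 3+1+1+1; mod 113: f = (x^2 + 47x + 24)(x^2 + 66x + 38)(x^2 + 107x + 15), pattern 2+2+2; mod 127: f = (x^3 + 36x^2 + 31x + 41)(x^3 + 85x^2 + 99x + 90), pattern 3+3. No other pattern occurs in this range, so the set of observed cycle types is {6, 3+2+1, 4+2, 2+2+1+1, 2+1+1+1+1, 3+1+1+1, 2+2+2, 3+3}. The candidates containing elements of all these cycle types are (S_3 x S_3) : C_2 (6T13) of order 72, S_6 (6T16) of order 720; the others are excluded. The observed types are precisely the cycle types that occur in (S_3 x S_3) : C_2 (6T13) (apart from the identity). Each of the other remaining candidates has further cycle types, and by the Chebotarev density theorem the matching factorization patterns would occur for a proportion of primes equal to their share of the group: S_6 (6T16) additionally contains elements of type 5+1, 4+1+1 (234 of its 720 elements, about 32% of primes). None of the 28 primes tested shows any such pattern (for each of these groups the chance of that is below 10^-4), which rules them out. Hence G = (S_3 x S_3) : C_2 (6T13), of order 72.

(S_3 x S_3) : C_2 (also written G72)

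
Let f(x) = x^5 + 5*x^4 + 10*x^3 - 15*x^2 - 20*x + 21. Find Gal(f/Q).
5T3: F_20

The polynomial f is an irreducible quintic over Q, so G = Gal(f/Q) is a transitive subgroup of S_5: one of C_5 (5T1, order 5), D_5 (5T2, order 10), F_20 (5T3, order 20), A_5 (5T4, order 60) or S_5 (5T5, order 120). The discriminant of f is 1876953125, which is not a perfect square, so G is not contained in A_5. The transitive groups of degree 5 not contained in A_5 are: F_20 (5T3, order 20), S_5 (5T5, order 120). By Dedekind's theorem, for a prime p not dividing disc(f) the degrees of the irreducible factors of f mod p form the cycle type of an element of G. Factoring f modulo the 18 such primes p <= 71 (skipping 5, 31, which divide the discriminant), each new pattern first appears at: mod 2: f = (x + 1)(x^4 + x + 1), pattern 4+1; mod 11: f = (x^5 + 5x^4 + 10x^3 + 7x^2 + 2x + 10), pattern 5; mod 19: f = (x + 12)(x^2 + 5x + 3)(x^2 + 7x + 18), pattern 2+2+1. No other pattern occurs in this range, so the set of observed cycle types is {4+1, 5, 2+2+1}. The candidates containing elements of all these cycle types are F_20 (5T3) of order 20, S_5 (5T5) of order 120; the others are excluded. The observed types are precisely the cycle types that occur in F_20 (5T3) (apart from the identity). Each of the other remaining candidates has further cycle types, and by the Chebotarev density theorem the matching factorization patterns would occur for a proportion of primes equal to their share of the group: S_5 (5T5) additionally contains elements of type 3+2, 3+1+1, 2+1+1+1 (50 of its 120 elements, about 42% of primes). None of the 18 primes tested shows any such pattern (for each of these groups the chance of that is below 10^-4), which rules them out. Hence G = F_20 (5T3), of order 20.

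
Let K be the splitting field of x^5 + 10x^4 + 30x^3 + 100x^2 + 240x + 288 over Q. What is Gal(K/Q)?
The polynomial f is an irreducible quintic over Q, so G = Gal(f/Q) is a transitive subgroup of S_5: one of C_5 (5T1, order 5), D_5 (5T2, order 10), F_20 (5T3, order 20), A_5 (5T4, order 60) or S_5 (5T5, order 120). The discriminant of f is 23040000000000 = 4800000^2, a perfect square, so G is contained in A_5. The transitive groups of degree 5 contained in A_5 are: C_5 (5T1, order 5), D_5 (5T2, order 10), A_5 (5T4, order 60). By Dedekind's theorem, for a prime p not dividing disc(f) the degrees of the irreducible factors of f mod p form the cycle type of an element of G. Factoring f modulo the 23 such primes p <= 101 (skipping 2, 3, 5, which divide the discriminant), each new pattern first appears at: mod 7: f = (x^5 + 3x^4 + 2x^3 + 2x^2 + 2x + 1), pattern 5; mod 17: f = (x + 4)(x^2 + x + 6)(x^2 + 5x + 12), pattern 2+2+1. No other pattern occurs in this range, so the set of observed cycle types is {5, 2+2+1}. The candidates containing elements of all these cycle types are D_5 (5T2) of order 10, A_5 (5T4) of order 60; the others are excluded. The observed types are precisely the cycle types that occur in D_5 (5T2) (apart from the identity). Each of the other remaining candidates has further cycle types, and by the Chebotarev density theorem the matching factorization patterns would occur for a proportion of primes equal to their share of the group: A_5 (5T4) additionally contains elements of type 3+1+1 (20 of its 60 elements, about 33% of primes). None of the 23 primes tested shows any such pattern (for each of these groups the chance of that is below 10^-4), which rules them out. Hence G = D_5 (5T2), of order 10.

5T2: D_5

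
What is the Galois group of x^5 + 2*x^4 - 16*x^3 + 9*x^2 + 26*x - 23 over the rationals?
5T1: C_5

The polynomial f is an irreducible quintic over Q, so G = Gal(f/Q) is a transitive subgroup of S_5: one of C_5 (5T1, order 5), D_5 (5T2, order 10), F_20 (5T3, order 20), A_5 (5T4, order 60) or S_5 (5T5, order 120). The discriminant of f is 7745089 = 2783^2, a perfect square, so G is contained in A_5. The transitive groups of degree 5 contained in A_5 are: C_5 (5T1, order 5), D_5 (5T2, order 10), A_5 (5T4, order 60). By Dedekind's theorem, for a prime p not dividing disc(f) the degrees of the irreducible factors of f mod p form the cycle type of an element of G. Factoring f modulo the 14 such primes p <= 53 (skipping 11, 23, which divide the discriminant), each new pattern first appears at: mod 2: f = (x^5 + x^2 + 1), pattern 5; mod 43: f = (x + 8)(x + 11)(x + 12)(x + 23)(x + 34), pattern 1+1+1+1+1. No other pattern occurs in this range, so the set of observed cycle types is {5, 1+1+1+1+1}. The candidates containing elements of all these cycle types are C_5 (5T1) of order 5, D_5 (5T2) of order 10, A_5 (5T4) of order 60; the others are excluded. The observed types are precisely the cycle types that occur in C_5 (5T1). Each of the other remaining candidates has further cycle types, and by the Chebotarev density theorem the matching factorization patterns would occur for a proportion of primes equal to their share of the group: D_5 (5T2) additionally contains elements of type 2+2+1 (5 of its 10 elements, about 50% of primes); A_5 (5T4) additionally contains elements of type 3+1+1, 2+2+1 (35 of its 60 elements, about 58% of primes). None of the 14 primes tested shows any such pattern (for each of these groups the chance of that is below 10^-4), which rules them out. Hence G = C_5 (5T1), of order 5.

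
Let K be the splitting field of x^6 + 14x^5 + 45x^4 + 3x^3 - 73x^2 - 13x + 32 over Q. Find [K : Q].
The degree of the splitting field over Q equals the order of the Galois group, so first determine the group. The polynomial f is an irreducible sextic over Q, so G = Gal(f/Q) is one of the 16 transitive subgroups 6T1, ..., 6T16 of S_6. The discriminant of f is 3646117689361 = 1909481^2, a perfect square, so G is contained in A_6. The transitive groups of degree 6 contained in A_6 are: A_4 (6T4, order 12), S_4 (6T7, order 24), (C_3 x C_3) : C_4 (6T10, order 36), PSL(2,5) (6T12, order 60), A_6 (6T15, order 360). By Dedekind's theorem, for a prime p not dividing disc(f) the degrees of the irreducible factors of f mod p form the cycle type of an element of G. Factoring f modulo the 21 such primes p <= 83 (skipping 7, 19, which divide the discriminant), each new pattern first appears at: mod 2: f = (x)(x^5 + x^3 + x^2 + x + 1), pattern 5+1; mod 11: f = (x^3 + 4x^2 + 7x + 2)(x^3 + 10x^2 + 9x + 5), pattern 3+3; mod 61: f = (x + 3)(x + 26)(x^2 + 23x + 23)(x^2 + 23x + 33), pattern 2+2+1+1. No other pattern occurs in this range, so the set of observed cycle types is {5+1, 3+3, 2+2+1+1}. The candidates containing elements of all these cycle types are PSL(2,5) (6T12) of order 60, A_6 (6T15) of order 360; the others are excluded. The observed types are precisely the cycle types that occur in PSL(2,5) (6T12) (apart from the identity). Each of the other remaining candidates has further cycle types, and by the Chebotarev density theorem the matching factorization patterns would occur for a proportion of primes equal to their share of the group: A_6 (6T15) additionally contains elements of type 4+2, 3+1+1+1 (130 of its 360 elements, about 36% of primes). None of the 21 primes tested shows any such pattern (for each of these groups the chance of that is below 10^-4), which rules them out. Hence G = PSL(2,5) (6T12), of order 60. The Galois group PSL(2,5) (6T12) has order 60, so the splitting field has degree 60 over Q.

60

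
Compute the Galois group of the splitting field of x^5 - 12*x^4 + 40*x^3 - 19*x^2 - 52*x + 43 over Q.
The polynomial f is an irreducible quintic over Q, so G = Gal(f/Q) is a transitive subgroup of S_5: one of C_5 (5T1, order 5), D_5 (5T2, order 10), F_20 (5T3, order 20), A_5 (5T4, order 60) or S_5 (5T5, order 120). The discriminant of f is 115971361 = 10769^2, a perfect square, so G is contained in A_5. The transitive groups of degree 5 contained in A_5 are: C_5 (5T1, order 5), D_5 (5T2, order 10), A_5 (5T4, order 60). By Dedekind's theorem, for a prime p not dividing disc(f) the degrees of the irreducible factors of f mod p form the cycle type of an element of G. Factoring f modulo the 14 such primes p <= 47 (skipping 11, which divides the discriminant), each new pattern first appears at: mod 2: f = (x^5 + x^2 + 1), pattern 5; mod 23: f = (x + 1)(x + 9)(x + 11)(x + 15)(x + 21), pattern 1+1+1+1+1. No other pattern occurs in this range, so the set of observed cycle types is {5, 1+1+1+1+1}. The candidates containing elements of all these cycle types are C_5 (5T1) of order 5, D_5 (5T2) of order 10, A_5 (5T4) of order 60; the others are excluded. The observed types are precisely the cycle types that occur in C_5 (5T1). Each of the other remaining candidates has further cycle types, and by the Chebotarev density theorem the matching factorization patterns would occur for a proportion of primes equal to their share of the group: D_5 (5T2) additionally contains elements of type 2+2+1 (5 of its 10 elements, about 50% of primes); A_5 (5T4) additionally contains elements of type 3+1+1, 2+2+1 (35 of its 60 elements, about 58% of primes). None of the 14 primes tested shows any such pattern (for each of these groups the chance of that is below 10^-4), which rules them out. Hence G = C_5 (5T1), of order 5.

C_5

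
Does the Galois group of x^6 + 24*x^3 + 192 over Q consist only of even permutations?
The polynomial is irreducible of degree 6 over Q. Its discriminant is -190210142896128, which is not a perfect square. A Galois group lies in the alternating group exactly when the discriminant is a square in Q, so the Galois group (C_3 x S_3) is not contained in A_6.

No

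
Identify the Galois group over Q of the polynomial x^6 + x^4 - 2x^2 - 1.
The polynomial f is an irreducible sextic over Q, so G = Gal(f/Q) is one of the 16 transitive subgroups 6T1, ..., 6T16 of S_6. The discriminant of f is 153664 = 392^2, a perfect square, so G is contained in A_6. The transitive groups of degree 6 contained in A_6 are: A_4 (6T4, order 12), S_4 (6T7, order 24), (C_3 x C_3) : C_4 (6T10, order 36), PSL(2,5) (6T12, order 60), A_6 (6T15, order 360). By Dedekind's theorem, for a prime p not dividing disc(f) the degrees of the irreducible factors of f mod p form the cycle type of an element of G. Factoring f modulo the 33 such primes p <= 149 (skipping 2, 7, which divide the discriminant), each new pattern first appears at: mod 3: f = (x^3 + 2x + 1)(x^3 + 2x + 2), pattern 3+3; mod 13: f = (x + 6)(x + 7)(x^2 + 5)(x^2 + 6), pattern 2+2+1+1. No other pattern occurs in this range, so the set of observed cycle types is {3+3, 2+2+1+1}. The candidates containing elements of all these cycle types are A_4 (6T4) of order 12, S_4 (6T7) of order 24, (C_3 x C_3) : C_4 (6T10) of order 36, PSL(2,5) (6T12) of order 60, A_6 (6T15) of order 360; the others are excluded. The observed types are precisely the cycle types that occur in A_4 (6T4) (apart from the identity). Each of the other remaining candidates has further cycle types, and by the Chebotarev density theorem the matching factorization patterns would occur for a proportion of primes equal to their share of the group: S_4 (6T7) additionally contains elements of type 4+2 (6 of its 24 elements, about 25% of primes); (C_3 x C_3) : C_4 (6T10) additionally contains elements of type 4+2, 3+1+1+1 (22 of its 36 elements, about 61% of primes); PSL(2,5) (6T12) additionally contains elements of type 5+1 (24 of its 60 elements, about 40% of primes); A_6 (6T15) additionally contains elements of type 5+1, 4+2, 3+1+1+1 (274 of its 360 elements, about 76% of primes). None of the 33 primes tested shows any such pattern (for each of these groups the chance of that is below 10^-4), which rules them out. Hence G = A_4 (6T4), of order 12.

A_4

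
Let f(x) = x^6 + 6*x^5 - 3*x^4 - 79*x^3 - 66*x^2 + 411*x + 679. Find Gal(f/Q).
6T5: C_3 x S_3

The polynomial f is an irreducible sextic over Q, so G = Gal(f/Q) is one of the 16 transitive subgroups 6T1, ..., 6T16 of S_6. The discriminant of f is -152796047606667, which is not a perfect square, so G is not contained in A_6. The transitive groups of degree 6 not contained in A_6 are: C_6 (6T1, order 6), S_3 (6T2, order 6), D_6 (6T3, order 12), C_3 x S_3 (6T5, order 18), A_4 x C_2 (6T6, order 24), S_4 (6T8, order 24), S_3 x S_3 (6T9, order 36), S_4 x C_2 (6T11, order 48), (S_3 x S_3) : C_2 (6T13, order 72), PGL(2,5) (6T14, order 120), S_6 (6T16, order 720). By Dedekind's theorem, for a prime p not dividing disc(f) the degrees of the irreducible factors of f mod p form the cycle type of an element of G. Factoring f modulo the 33 such primes p <= 149 (skipping 3, 43, which divide the discriminant), each new pattern first appears at: mod 2: f = (x^6 + x^4 + x^3 + x + 1), pattern 6; mod 7: f = (x)(x + 1)(x + 2)(x^3 + 3x^2 + 6), pattern 3+1+1+1; mod 17: f = (x^2 + 11)(x^2 + 8x + 11)(x^2 + 15x + 8), pattern 2+2+2; mod 19: f = (x^3 + 3x^2 + x + 11)(x^3 + 3x^2 + 6x + 3), pattern 3+3; mod 73: f = (x + 4)(x + 21)(x + 37)(x + 40)(x + 51)(x + 72), pattern 1+1+1+1+1+1. No other pattern occurs in this range, so the set of observed cycle types is {6, 3+1+1+1, 2+2+2, 3+3, 1+1+1+1+1+1}. The candidates containing elements of all these cycle types are C_3 x S_3 (6T5) of order 18, S_3 x S_3 (6T9) of order 36, (S_3 x S_3) : C_2 (6T13) of order 72, S_6 (6T16) of order 720; the others are excluded. The observed types are precisely the cycle types that occur in C_3 x S_3 (6T5). Each of the other remaining candidates has further cycle types, and by the Chebotarev density theorem the matching factorization patterns would occur for a proportion of primes equal to their share of the group: S_3 x S_3 (6T9) additionally contains elements of type 2+2+1+1 (9 of its 36 elements, about 25% of primes); (S_3 x S_3) : C_2 (6T13) additionally contains elements of type 4+2, 3+2+1, 2+2+1+1, 2+1+1+1+1 (45 of its 72 elements, about 62% of primes); S_6 (6T16) additionally contains elements of type 5+1, 4+2, 4+1+1, 3+2+1, 2+2+1+1, 2+1+1+1+1 (504 of its 720 elements, about 70% of primes). None of the 33 primes tested shows any such pattern (for each of these groups the chance of that is below 10^-4), which rules them out. Hence G = C_3 x S_3 (6T5), of order 18.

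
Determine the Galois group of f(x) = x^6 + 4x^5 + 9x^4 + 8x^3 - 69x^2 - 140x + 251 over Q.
(C_3 x C_3) : C_4

The polynomial f is an irreducible sextic over Q, so G = Gal(f/Q) is one of the 16 transitive subgroups 6T1, ..., 6T16 of S_6. The discriminant of f is 564385546240000 = 23756800^2, a perfect square, so G is contained in A_6. The transitive groups of degree 6 contained in A_6 are: A_4 (6T4, order 12), S_4 (6T7, order 24), (C_3 x C_3) : C_4 (6T10, order 36), PSL(2,5) (6T12, order 60), A_6 (6T15, order 360). By Dedekind's theorem, for a prime p not dividing disc(f) the degrees of the irreducible factors of f mod p form the cycle type of an element of G. Factoring f modulo the 19 such primes p <= 79 (skipping 2, 5, 29, which divide the discriminant), each new pattern first appears at: mod 3: f = (x^2 + 2x + 2)(x^4 + 2x^3 + x + 1), pattern 4+2; mod 11: f = (x^3 + 6x^2 + 8x + 10)(x^3 + 9x^2 + 2x + 2), pattern 3+3; mod 19: f = (x + 15)(x + 17)(x^2 + 13x + 13)(x^2 + 16x + 11), pattern 2+2+1+1; mod 61: f = (x + 6)(x + 39)(x + 53)(x^3 + 28x^2 + 14x + 10), pattern 3+1+1+1. No other pattern occurs in this range, so the set of observed cycle types is {4+2, 3+3, 2+2+1+1, 3+1+1+1}. The candidates containing elements of all these cycle types are (C_3 x C_3) : C_4 (6T10) of order 36, A_6 (6T15) of order 360; the others are excluded. The observed types are precisely the cycle types that occur in (C_3 x C_3) : C_4 (6T10) (apart from the identity). Each of the other remaining candidates has further cycle types, and by the Chebotarev density theorem the matching factorization patterns would occur for a proportion of primes equal to their share of the group: A_6 (6T15) additionally contains elements of type 5+1 (144 of its 360 elements, about 40% of primes). None of the 19 primes tested shows any such pattern (for each of these groups the chance of that is below 10^-4), which rules them out. Hence G = (C_3 x C_3) : C_4 (6T10), of order 36.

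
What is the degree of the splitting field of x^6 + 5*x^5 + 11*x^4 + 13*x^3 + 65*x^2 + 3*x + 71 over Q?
6

The degree of the splitting field over Q equals the order of the Galois group, so first determine the group. The polynomial f is an irreducible sextic over Q, so G = Gal(f/Q) is one of the 16 transitive subgroups 6T1, ..., 6T16 of S_6. The discriminant of f is -423386583897823, which is not a perfect square, so G is not contained in A_6. The transitive groups of degree 6 not contained in A_6 are: C_6 (6T1, order 6), S_3 (6T2, order 6), D_6 (6T3, order 12), C_3 x S_3 (6T5, order 18), A_4 x C_2 (6T6, order 24), S_4 (6T8, order 24), S_3 x S_3 (6T9, order 36), S_4 x C_2 (6T11, order 48), (S_3 x S_3) : C_2 (6T13, order 72), PGL(2,5) (6T14, order 120), S_6 (6T16, order 720). By Dedekind's theorem, for a prime p not dividing disc(f) the degrees of the irreducible factors of f mod p form the cycle type of an element of G. Factoring f modulo the 37 such primes p <= 173 (skipping 7, 13, 29, which divide the discriminant), each new pattern first appears at: mod 2: f = (x^3 + x + 1)(x^3 + x^2 + 1), pattern 3+3; mod 3: f = (x^6 + 2x^5 + 2x^4 + x^3 + 2x^2 + 2), pattern 6; mod 41: f = (x^2 + 5x + 31)(x^2 + 7x + 24)(x^2 + 34x + 5), pattern 2+2+2; mod 43: f = (x + 2)(x + 8)(x + 11)(x + 17)(x + 24)(x + 29), pattern 1+1+1+1+1+1. No other pattern occurs in this range, so the set of observed cycle types is {3+3, 6, 2+2+2, 1+1+1+1+1+1}. The candidates containing elements of all these cycle types are C_6 (6T1) of order 6, D_6 (6T3) of order 12, C_3 x S_3 (6T5) of order 18, A_4 x C_2 (6T6) of order 24, S_3 x S_3 (6T9) of order 36, S_4 x C_2 (6T11) of order 48, (S_3 x S_3) : C_2 (6T13) of order 72, PGL(2,5) (6T14) of order 120, S_6 (6T16) of order 720; the others are excluded. The observed types are precisely the cycle types that occur in C_6 (6T1). Each of the other remaining candidates has further cycle types, and by the Chebotarev density theorem the matching factorization patterns would occur for a proportion of primes equal to their share of the group: D_6 (6T3) additionally contains elements of type 2+2+1+1 (3 of its 12 elements, about 25% of primes); C_3 x S_3 (6T5) additionally contains elements of type 3+1+1+1 (4 of its 18 elements, about 22% of primes); A_4 x C_2 (6T6) additionally contains elements of type 2+2+1+1, 2+1+1+1+1 (6 of its 24 elements, about 25% of primes); S_3 x S_3 (6T9) additionally contains elements of type 3+1+1+1, 2+2+1+1 (13 of its 36 elements, about 36% of primes); S_4 x C_2 (6T11) additionally contains elements of type 4+2, 4+1+1, 2+2+1+1, 2+1+1+1+1 (24 of its 48 elements, about 50% of primes); (S_3 x S_3) : C_2 (6T13) additionally contains elements of type 4+2, 3+2+1, 3+1+1+1, 2+2+1+1, 2+1+1+1+1 (49 of its 72 elements, about 68% of primes); PGL(2,5) (6T14) additionally contains elements of type 5+1, 4+1+1, 2+2+1+1 (69 of its 120 elements, about 58% of primes); S_6 (6T16) additionally contains elements of type 5+1, 4+2, 4+1+1, 3+2+1, 3+1+1+1, 2+2+1+1, 2+1+1+1+1 (544 of its 720 elements, about 76% of primes). None of the 37 primes tested shows any such pattern (for each of these groups the chance of that is below 10^-4), which rules them out. Hence G = C_6 (6T1), of order 6. The Galois group C_6 (6T1) has order 6, so the splitting field has degree 6 over Q.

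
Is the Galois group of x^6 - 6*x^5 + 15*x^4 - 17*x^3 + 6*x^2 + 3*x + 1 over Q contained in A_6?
The polynomial is irreducible of degree 6 over Q. Its discriminant is -177147, which is not a perfect square. A Galois group lies in the alternating group exactly when the discriminant is a square in Q, so the Galois group (C_3 x S_3) is not contained in A_6.

No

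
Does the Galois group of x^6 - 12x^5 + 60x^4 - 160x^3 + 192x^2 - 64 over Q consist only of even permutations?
No

The polynomial is irreducible of degree 6 over Q. Its discriminant is -450868486864896, which is not a perfect square. A Galois group lies in the alternating group exactly when the discriminant is a square in Q, so the Galois group (A_4 x C_2) is not contained in A_6.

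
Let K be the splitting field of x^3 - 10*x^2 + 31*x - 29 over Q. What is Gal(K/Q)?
C_3 (order 3)

The polynomial is an irreducible cubic over Q and its discriminant is 49 = 7^2, a perfect square. For an irreducible cubic, a square discriminant forces the Galois group to be A_3, the cyclic group of order 3.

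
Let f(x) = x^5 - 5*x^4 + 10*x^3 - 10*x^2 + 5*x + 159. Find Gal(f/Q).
The polynomial f is an irreducible quintic over Q, so G = Gal(f/Q) is a transitive subgroup of S_5: one of C_5 (5T1, order 5), D_5 (5T2, order 10), F_20 (5T3, order 20), A_5 (5T4, order 60) or S_5 (5T5, order 120). The discriminant of f is 2048000000000, which is not a perfect square, so G is not contained in A_5. The transitive groups of degree 5 not contained in A_5 are: F_20 (5T3, order 20), S_5 (5T5, order 120). By Dedekind's theorem, for a prime p not dividing disc(f) the degrees of the irreducible factors of f mod p form the cycle type of an element of G. Factoring f modulo the 18 such primes p <= 71 (skipping 2, 5, which divide the discriminant), each new pattern first appears at: mod 3: f = (x)(x^4 + x^3 + x^2 + 2x + 2), pattern 4+1; mod 11: f = (x^5 + 6x^4 + 10x^3 + x^2 + 5x + 5), pattern 5; mod 19: f = (x + 11)(x^2 + 8x + 2)(x^2 + 14x + 15), pattern 2+2+1; mod 31: f = (x + 6)(x + 13)(x + 18)(x + 24)(x + 27), pattern 1+1+1+1+1. No other pattern occurs in this range, so the set of observed cycle types is {4+1, 5, 2+2+1, 1+1+1+1+1}. The candidates containing elements of all these cycle types are F_20 (5T3) of order 20, S_5 (5T5) of order 120; the others are excluded. The observed types are precisely the cycle types that occur in F_20 (5T3). Each of the other remaining candidates has further cycle types, and by the Chebotarev density theorem the matching factorization patterns would occur for a proportion of primes equal to their share of the group: S_5 (5T5) additionally contains elements of type 3+2, 3+1+1, 2+1+1+1 (50 of its 120 elements, about 42% of primes). None of the 18 primes tested shows any such pattern (for each of these groups the chance of that is below 10^-4), which rules them out. Hence G = F_20 (5T3), of order 20.

F_20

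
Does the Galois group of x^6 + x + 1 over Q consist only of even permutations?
No

The polynomial is irreducible of degree 6 over Q. Its discriminant is -43531, which is not a perfect square. A Galois group lies in the alternating group exactly when the discriminant is a square in Q, so the Galois group (S_6) is not contained in A_6.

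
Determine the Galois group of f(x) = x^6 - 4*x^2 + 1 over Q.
The polynomial f is an irreducible sextic over Q, so G = Gal(f/Q) is one of the 16 transitive subgroups 6T1, ..., 6T16 of S_6. The discriminant of f is -3356224, which is not a perfect square, so G is not contained in A_6. The transitive groups of degree 6 not contained in A_6 are: C_6 (6T1, order 6), S_3 (6T2, order 6), D_6 (6T3, order 12), C_3 x S_3 (6T5, order 18), A_4 x C_2 (6T6, order 24), S_4 (6T8, order 24), S_3 x S_3 (6T9, order 36), S_4 x C_2 (6T11, order 48), (S_3 x S_3) : C_2 (6T13, order 72), PGL(2,5) (6T14, order 120), S_6 (6T16, order 720). By Dedekind's theorem, for a prime p not dividing disc(f) the degrees of the irreducible factors of f mod p form the cycle type of an element of G. Factoring f modulo the 67 such primes p <= 347 (skipping 2, 229, which divide the discriminant), each new pattern first appears at: mod 3: f = (x^6 + 2x^2 + 1), pattern 6; mod 5: f = (x^3 + 2x^2 + 2x + 2)(x^3 + 3x^2 + 2x + 3), pattern 3+3; mod 7: f = (x + 2)(x + 5)(x^4 + 4x^2 + 5), pattern 4+1+1; mod 13: f = (x^2 + 5)(x^4 + 8x^2 + 8), pattern 4+2; mod 23: f = (x^2 + 12)(x^2 + 5x + 18)(x^2 + 18x + 18), pattern 2+2+2; mod 29: f = (x + 10)(x + 19)(x^2 + x + 7)(x^2 + 28x + 7), pattern 2+2+1+1; mod 193: f = (x + 6)(x + 44)(x + 94)(x + 99)(x + 149)(x + 187), pattern 1+1+1+1+1+1; mod 347: f = (x + 3)(x + 151)(x + 196)(x + 344)(x^2 + 255), pattern 2+1+1+1+1. No other pattern occurs in this range, so the set of observed cycle types is {6, 3+3, 4+1+1, 4+2, 2+2+2, 2+2+1+1, 1+1+1+1+1+1, 2+1+1+1+1}. The candidates containing elements of all these cycle types are S_4 x C_2 (6T11) of order 48, S_6 (6T16) of order 720; the others are excluded. The observed types are precisely the cycle types that occur in S_4 x C_2 (6T11). Each of the other remaining candidates has further cycle types, and by the Chebotarev density theorem the matching factorization patterns would occur for a proportion of primes equal to their share of the group: S_6 (6T16) additionally contains elements of type 5+1, 3+2+1, 3+1+1+1 (304 of its 720 elements, about 42% of primes). None of the 67 primes tested shows any such pattern (for each of these groups the chance of that is below 10^-4), which rules them out. Hence G = S_4 x C_2 (6T11), of order 48.

S_4 x C_2 (also written S4xC2)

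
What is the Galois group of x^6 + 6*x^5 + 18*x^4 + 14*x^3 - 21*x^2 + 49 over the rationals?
PGL(2,5)

The polynomial f is an irreducible sextic over Q, so G = Gal(f/Q) is one of the 16 transitive subgroups 6T1, ..., 6T16 of S_6. The discriminant of f is -28010528989632, which is not a perfect square, so G is not contained in A_6. The transitive groups of degree 6 not contained in A_6 are: C_6 (6T1, order 6), S_3 (6T2, order 6), D_6 (6T3, order 12), C_3 x S_3 (6T5, order 18), A_4 x C_2 (6T6, order 24), S_4 (6T8, order 24), S_3 x S_3 (6T9, order 36), S_4 x C_2 (6T11, order 48), (S_3 x S_3) : C_2 (6T13, order 72), PGL(2,5) (6T14, order 120), S_6 (6T16, order 720). By Dedekind's theorem, for a prime p not dividing disc(f) the degrees of the irreducible factors of f mod p form the cycle type of an element of G. Factoring f modulo the 21 such primes p <= 89 (skipping 2, 3, 7, which divide the discriminant), each new pattern first appears at: mod 5: f = (x^6 + x^5 + 3x^4 + 4x^3 + 4x^2 + 4), pattern 6; mod 11: f = (x + 8)(x^5 + 9x^4 + x^3 + 6x^2 + 8x + 2), pattern 5+1; mod 13: f = (x + 2)(x + 9)(x^4 + 8x^3 + 3x^2 + 6x + 2), pattern 4+1+1; mod 23: f = (x + 8)(x + 21)(x^2 + 3x + 11)(x^2 + 20x + 9), pattern 2+2+1+1; mod 43: f = (x^3 + 3x^2 + 3x + 13)(x^3 + 3x^2 + 6x + 17), pattern 3+3; mod 61: f = (x^2 + 15x + 31)(x^2 + 17x + 36)(x^2 + 35x + 40), pattern 2+2+2. No other pattern occurs in this range, so the set of observed cycle types is {6, 5+1, 4+1+1, 2+2+1+1, 3+3, 2+2+2}. The candidates containing elements of all these cycle types are PGL(2,5) (6T14) of order 120, S_6 (6T16) of order 720; the others are excluded. The observed types are precisely the cycle types that occur in PGL(2,5) (6T14) (apart from the identity). Each of the other remaining candidates has further cycle types, and by the Chebotarev density theorem the matching factorization patterns would occur for a proportion of primes equal to their share of the group: S_6 (6T16) additionally contains elements of type 4+2, 3+2+1, 3+1+1+1, 2+1+1+1+1 (265 of its 720 elements, about 37% of primes). None of the 21 primes tested shows any such pattern (for each of these groups the chance of that is below 10^-4), which rules them out. Hence G = PGL(2,5) (6T14), of order 120.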